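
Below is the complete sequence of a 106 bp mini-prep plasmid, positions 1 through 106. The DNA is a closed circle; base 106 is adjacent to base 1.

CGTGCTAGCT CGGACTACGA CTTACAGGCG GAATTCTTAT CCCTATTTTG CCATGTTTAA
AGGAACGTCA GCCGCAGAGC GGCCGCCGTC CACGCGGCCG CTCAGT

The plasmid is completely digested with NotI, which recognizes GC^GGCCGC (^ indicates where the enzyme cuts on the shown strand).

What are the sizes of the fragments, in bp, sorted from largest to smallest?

NotI sites (GCGGCCGC) start at positions 79, 94.
NotI cuts after base 2 of each site, so after positions 80, 95.
Circular molecule, 2 cuts → 2 fragments:
  81–95 → 15 bp
  96–106 then 1–80 → 11 + 80 = 91 bp
Sorted largest to smallest: 91, 15 bp.

91, 15 bp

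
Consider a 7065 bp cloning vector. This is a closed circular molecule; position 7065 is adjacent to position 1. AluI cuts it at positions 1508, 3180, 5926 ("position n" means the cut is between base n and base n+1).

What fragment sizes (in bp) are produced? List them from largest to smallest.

Circular molecule, 3 cuts → 3 fragments:
  3180 − 1508 = 1672 bp
  5926 − 3180 = 2746 bp
  wrap: 7065 − 5926 + 1508 = 2647 bp
Sorted largest to smallest: 2746, 2647, 1672 bp.

2746, 2647, 1672 bp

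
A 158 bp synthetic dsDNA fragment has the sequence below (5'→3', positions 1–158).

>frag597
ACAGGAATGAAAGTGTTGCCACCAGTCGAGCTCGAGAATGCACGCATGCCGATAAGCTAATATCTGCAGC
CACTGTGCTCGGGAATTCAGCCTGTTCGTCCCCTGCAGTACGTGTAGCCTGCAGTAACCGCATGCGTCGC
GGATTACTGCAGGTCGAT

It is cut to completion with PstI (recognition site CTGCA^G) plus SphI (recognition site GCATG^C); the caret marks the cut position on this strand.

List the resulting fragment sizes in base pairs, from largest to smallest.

48, 39, 20, 17, 16, 11, 7 bp

PstI sites (CTGCAG) start at positions 64, 103, 119, 147.
PstI cuts after base 5 of each site (before the last base), so after positions 68, 107, 123, 151.
SphI sites (GCATGC) start at positions 44, 130.
SphI cuts after base 5 of each site (before the last base), so after positions 48, 134.
Combined cut positions: 48, 68, 107, 123, 134, 151.
Linear molecule, 6 cuts → 7 fragments:
  1–48 → 48 bp
  49–68 → 20 bp
  69–107 → 39 bp
  108–123 → 16 bp
  124–134 → 11 bp
  135–151 → 17 bp
  152–158 → 7 bp
Sorted largest to smallest: 48, 39, 20, 17, 16, 11, 7 bp.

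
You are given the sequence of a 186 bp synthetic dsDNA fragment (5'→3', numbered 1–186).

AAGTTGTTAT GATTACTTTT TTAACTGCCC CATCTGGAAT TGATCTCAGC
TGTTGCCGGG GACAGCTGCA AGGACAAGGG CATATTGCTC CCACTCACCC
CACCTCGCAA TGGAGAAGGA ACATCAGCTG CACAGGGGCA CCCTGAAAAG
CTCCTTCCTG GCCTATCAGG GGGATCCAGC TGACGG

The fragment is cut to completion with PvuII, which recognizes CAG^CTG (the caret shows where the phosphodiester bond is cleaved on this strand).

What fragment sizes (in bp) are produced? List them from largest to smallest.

62, 52, 49, 16, 7 bp

PvuII sites (CAGCTG) start at positions 47, 63, 125, 177.
PvuII cuts after base 3 of each site, so after positions 49, 65, 127, 179.
Linear molecule, 4 cuts → 5 fragments:
  1–49 → 49 bp
  50–65 → 16 bp
  66–127 → 62 bp
  128–179 → 52 bp
  180–186 → 7 bp
Sorted largest to smallest: 62, 52, 49, 16, 7 bp.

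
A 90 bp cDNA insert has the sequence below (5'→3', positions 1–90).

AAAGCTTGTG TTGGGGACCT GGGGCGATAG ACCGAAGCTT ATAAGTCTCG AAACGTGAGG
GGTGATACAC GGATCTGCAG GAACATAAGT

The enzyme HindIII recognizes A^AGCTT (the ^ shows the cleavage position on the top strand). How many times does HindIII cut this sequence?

2

AAGCTT occurs starting at positions 2, 35.
HindIII cuts at 2 sites.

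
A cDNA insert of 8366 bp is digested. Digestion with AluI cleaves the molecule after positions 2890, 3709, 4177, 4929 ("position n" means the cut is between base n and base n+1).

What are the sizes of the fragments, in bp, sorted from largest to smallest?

3437, 2890, 819, 752, 468 bp

Linear molecule, 4 cuts → 5 fragments:
  2890 − 0 = 2890 bp
  3709 − 2890 = 819 bp
  4177 − 3709 = 468 bp
  4929 − 4177 = 752 bp
  8366 − 4929 = 3437 bp
Sorted largest to smallest: 3437, 2890, 819, 752, 468 bp.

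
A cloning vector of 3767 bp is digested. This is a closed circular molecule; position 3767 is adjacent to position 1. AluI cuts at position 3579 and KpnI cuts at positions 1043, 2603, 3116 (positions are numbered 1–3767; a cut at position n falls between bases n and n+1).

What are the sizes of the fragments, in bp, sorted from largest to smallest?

1560, 1231, 513, 463 bp

Combined cut positions (sorted): 1043, 2603, 3116, 3579.
Circular molecule, 4 cuts → 4 fragments:
  2603 − 1043 = 1560 bp
  3116 − 2603 = 513 bp
  3579 − 3116 = 463 bp
  wrap: 3767 − 3579 + 1043 = 1231 bp
Sorted largest to smallest: 1560, 1231, 513, 463 bp.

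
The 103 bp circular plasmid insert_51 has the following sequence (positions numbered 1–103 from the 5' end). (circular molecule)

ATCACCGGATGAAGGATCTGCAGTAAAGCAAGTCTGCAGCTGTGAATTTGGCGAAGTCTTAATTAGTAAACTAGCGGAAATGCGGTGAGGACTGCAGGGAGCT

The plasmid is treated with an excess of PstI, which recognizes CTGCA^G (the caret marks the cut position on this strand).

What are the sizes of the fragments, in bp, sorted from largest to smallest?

PstI sites (CTGCAG) start at positions 18, 34, 92.
PstI cuts after base 5 of each site (before the last base), so after positions 22, 38, 96.
Circular molecule, 3 cuts → 3 fragments:
  23–38 → 16 bp
  39–96 → 58 bp
  97–103 then 1–22 → 7 + 22 = 29 bp
Sorted largest to smallest: 58, 29, 16 bp.

58, 29, 16 bp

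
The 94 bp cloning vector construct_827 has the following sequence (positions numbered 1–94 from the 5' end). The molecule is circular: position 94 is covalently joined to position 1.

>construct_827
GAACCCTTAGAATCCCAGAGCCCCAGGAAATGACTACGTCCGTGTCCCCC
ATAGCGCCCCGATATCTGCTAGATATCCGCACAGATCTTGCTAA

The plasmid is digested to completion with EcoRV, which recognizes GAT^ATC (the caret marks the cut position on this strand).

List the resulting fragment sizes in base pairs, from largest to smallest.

EcoRV sites (GATATC) start at positions 61, 72.
EcoRV cuts after base 3 of each site, so after positions 63, 74.
Circular molecule, 2 cuts → 2 fragments:
  64–74 → 11 bp
  75–94 then 1–63 → 20 + 63 = 83 bp
Sorted largest to smallest: 83, 11 bp.

83, 11 bp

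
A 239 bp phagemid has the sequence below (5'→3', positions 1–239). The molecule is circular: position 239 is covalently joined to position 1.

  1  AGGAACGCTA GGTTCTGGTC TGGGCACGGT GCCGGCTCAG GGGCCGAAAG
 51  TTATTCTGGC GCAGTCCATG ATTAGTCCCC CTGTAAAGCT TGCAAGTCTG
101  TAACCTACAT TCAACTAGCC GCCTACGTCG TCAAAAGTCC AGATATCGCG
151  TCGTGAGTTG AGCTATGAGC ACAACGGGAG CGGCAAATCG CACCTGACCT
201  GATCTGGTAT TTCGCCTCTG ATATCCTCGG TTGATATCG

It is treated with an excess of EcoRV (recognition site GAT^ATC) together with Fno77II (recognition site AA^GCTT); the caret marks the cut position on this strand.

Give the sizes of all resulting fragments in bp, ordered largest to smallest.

EcoRV sites (GATATC) start at positions 142, 220, 233.
EcoRV cuts after base 3 of each site, so after positions 144, 222, 235.
The Fno77II site (AAGCTT) starts at position 86.
Fno77II cuts after base 2 of each site, so after position 87.
Combined cut positions: 87, 144, 222, 235.
Circular molecule, 4 cuts → 4 fragments:
  88–144 → 57 bp
  145–222 → 78 bp
  223–235 → 13 bp
  236–239 then 1–87 → 4 + 87 = 91 bp
Sorted largest to smallest: 91, 78, 57, 13 bp.

91, 78, 57, 13 bp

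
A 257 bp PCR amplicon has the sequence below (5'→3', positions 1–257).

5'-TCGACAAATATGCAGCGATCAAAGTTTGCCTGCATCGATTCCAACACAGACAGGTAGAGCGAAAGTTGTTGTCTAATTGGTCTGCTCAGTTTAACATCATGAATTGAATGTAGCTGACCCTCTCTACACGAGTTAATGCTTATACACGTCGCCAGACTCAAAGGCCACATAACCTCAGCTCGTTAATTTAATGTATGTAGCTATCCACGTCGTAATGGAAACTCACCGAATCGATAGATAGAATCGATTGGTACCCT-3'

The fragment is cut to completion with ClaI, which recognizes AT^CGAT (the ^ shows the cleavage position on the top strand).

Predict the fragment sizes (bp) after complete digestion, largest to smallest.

ClaI sites (ATCGAT) start at positions 34, 230, 243.
ClaI cuts after base 2 of each site, so after positions 35, 231, 244.
Linear molecule, 3 cuts → 4 fragments:
  1–35 → 35 bp
  36–231 → 196 bp
  232–244 → 13 bp
  245–257 → 13 bp
Sorted largest to smallest: 196, 35, 13, 13 bp.

196, 35, 13, 13 bp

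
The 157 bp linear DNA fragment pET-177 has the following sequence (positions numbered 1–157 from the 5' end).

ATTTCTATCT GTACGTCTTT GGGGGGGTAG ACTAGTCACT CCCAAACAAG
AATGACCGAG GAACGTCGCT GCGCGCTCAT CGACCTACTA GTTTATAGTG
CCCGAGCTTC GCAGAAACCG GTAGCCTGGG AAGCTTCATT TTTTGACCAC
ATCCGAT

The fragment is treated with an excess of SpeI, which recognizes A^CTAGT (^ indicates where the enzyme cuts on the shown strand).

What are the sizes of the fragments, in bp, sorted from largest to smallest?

SpeI sites (ACTAGT) start at positions 31, 87.
SpeI cuts after the first base of each site, so after positions 31, 87.
Linear molecule, 2 cuts → 3 fragments:
  1–31 → 31 bp
  32–87 → 56 bp
  88–157 → 70 bp
Sorted largest to smallest: 70, 56, 31 bp.

70, 56, 31 bp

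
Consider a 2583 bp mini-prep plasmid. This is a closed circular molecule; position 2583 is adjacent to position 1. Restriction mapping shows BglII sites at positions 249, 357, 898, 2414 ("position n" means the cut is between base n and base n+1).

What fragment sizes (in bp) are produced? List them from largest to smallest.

1516, 541, 418, 108 bp

Circular molecule, 4 cuts → 4 fragments:
  357 − 249 = 108 bp
  898 − 357 = 541 bp
  2414 − 898 = 1516 bp
  wrap: 2583 − 2414 + 249 = 418 bp
Sorted largest to smallest: 1516, 541, 418, 108 bp.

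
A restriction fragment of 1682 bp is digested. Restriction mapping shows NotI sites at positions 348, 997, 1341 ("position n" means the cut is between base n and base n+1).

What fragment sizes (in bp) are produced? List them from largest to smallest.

Linear molecule, 3 cuts → 4 fragments:
  348 − 0 = 348 bp
  997 − 348 = 649 bp
  1341 − 997 = 344 bp
  1682 − 1341 = 341 bp
Sorted largest to smallest: 649, 348, 344, 341 bp.

649, 348, 344, 341 bp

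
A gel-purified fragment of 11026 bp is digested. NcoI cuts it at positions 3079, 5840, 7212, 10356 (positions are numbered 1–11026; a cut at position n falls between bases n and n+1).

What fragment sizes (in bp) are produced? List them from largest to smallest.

Linear molecule, 4 cuts → 5 fragments:
  3079 − 0 = 3079 bp
  5840 − 3079 = 2761 bp
  7212 − 5840 = 1372 bp
  10356 − 7212 = 3144 bp
  11026 − 10356 = 670 bp
Sorted largest to smallest: 3144, 3079, 2761, 1372, 670 bp.

3144, 3079, 2761, 1372, 670 bp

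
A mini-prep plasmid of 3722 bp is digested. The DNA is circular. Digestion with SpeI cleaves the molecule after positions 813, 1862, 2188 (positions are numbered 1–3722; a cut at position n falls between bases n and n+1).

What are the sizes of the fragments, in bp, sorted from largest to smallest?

Circular molecule, 3 cuts → 3 fragments:
  1862 − 813 = 1049 bp
  2188 − 1862 = 326 bp
  wrap: 3722 − 2188 + 813 = 2347 bp
Sorted largest to smallest: 2347, 1049, 326 bp.

2347, 1049, 326 bp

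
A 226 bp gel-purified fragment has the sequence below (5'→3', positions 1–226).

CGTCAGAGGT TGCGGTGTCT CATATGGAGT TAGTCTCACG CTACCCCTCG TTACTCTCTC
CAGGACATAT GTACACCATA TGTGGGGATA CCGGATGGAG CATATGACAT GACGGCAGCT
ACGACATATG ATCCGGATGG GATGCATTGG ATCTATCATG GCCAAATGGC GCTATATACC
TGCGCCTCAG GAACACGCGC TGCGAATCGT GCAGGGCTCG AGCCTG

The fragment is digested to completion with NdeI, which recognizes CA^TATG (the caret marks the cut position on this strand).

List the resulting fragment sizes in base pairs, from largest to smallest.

NdeI sites (CATATG) start at positions 21, 66, 77, 101, 125.
NdeI cuts after base 2 of each site, so after positions 22, 67, 78, 102, 126.
Linear molecule, 5 cuts → 6 fragments:
  1–22 → 22 bp
  23–67 → 45 bp
  68–78 → 11 bp
  79–102 → 24 bp
  103–126 → 24 bp
  127–226 → 100 bp
Sorted largest to smallest: 100, 45, 24, 24, 22, 11 bp.

100, 45, 24, 24, 22, 11 bp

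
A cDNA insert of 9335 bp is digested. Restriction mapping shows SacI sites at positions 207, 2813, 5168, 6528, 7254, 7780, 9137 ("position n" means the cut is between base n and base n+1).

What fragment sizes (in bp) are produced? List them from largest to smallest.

Linear molecule, 7 cuts → 8 fragments:
  207 − 0 = 207 bp
  2813 − 207 = 2606 bp
  5168 − 2813 = 2355 bp
  6528 − 5168 = 1360 bp
  7254 − 6528 = 726 bp
  7780 − 7254 = 526 bp
  9137 − 7780 = 1357 bp
  9335 − 9137 = 198 bp
Sorted largest to smallest: 2606, 2355, 1360, 1357, 726, 526, 207, 198 bp.

2606, 2355, 1360, 1357, 726, 526, 207, 198 bp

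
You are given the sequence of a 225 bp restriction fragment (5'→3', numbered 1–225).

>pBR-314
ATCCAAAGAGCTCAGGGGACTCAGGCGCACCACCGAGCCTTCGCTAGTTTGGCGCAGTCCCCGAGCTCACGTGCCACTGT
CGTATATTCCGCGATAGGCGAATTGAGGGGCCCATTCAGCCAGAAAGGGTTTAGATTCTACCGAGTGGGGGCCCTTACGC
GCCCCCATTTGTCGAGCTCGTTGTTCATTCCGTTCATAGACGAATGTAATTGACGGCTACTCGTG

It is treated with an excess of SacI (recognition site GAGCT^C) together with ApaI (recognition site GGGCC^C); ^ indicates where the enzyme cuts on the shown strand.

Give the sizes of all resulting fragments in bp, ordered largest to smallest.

SacI sites (GAGCTC) start at positions 8, 63, 174.
SacI cuts after base 5 of each site (before the last base), so after positions 12, 67, 178.
ApaI sites (GGGCCC) start at positions 108, 149.
ApaI cuts after base 5 of each site (before the last base), so after positions 112, 153.
Combined cut positions: 12, 67, 112, 153, 178.
Linear molecule, 5 cuts → 6 fragments:
  1–12 → 12 bp
  13–67 → 55 bp
  68–112 → 45 bp
  113–153 → 41 bp
  154–178 → 25 bp
  179–225 → 47 bp
Sorted largest to smallest: 55, 47, 45, 41, 25, 12 bp.

55, 47, 45, 41, 25, 12 bp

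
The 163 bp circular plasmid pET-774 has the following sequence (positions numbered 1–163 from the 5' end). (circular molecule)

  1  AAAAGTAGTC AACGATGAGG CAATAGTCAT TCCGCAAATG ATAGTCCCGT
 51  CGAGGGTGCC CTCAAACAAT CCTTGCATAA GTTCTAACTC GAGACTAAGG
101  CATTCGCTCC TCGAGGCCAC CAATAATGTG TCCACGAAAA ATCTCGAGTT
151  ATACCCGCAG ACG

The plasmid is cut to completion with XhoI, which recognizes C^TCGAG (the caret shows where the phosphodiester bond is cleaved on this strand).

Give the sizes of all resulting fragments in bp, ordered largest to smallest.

XhoI sites (CTCGAG) start at positions 88, 110, 143.
XhoI cuts after the first base of each site, so after positions 88, 110, 143.
Circular molecule, 3 cuts → 3 fragments:
  89–110 → 22 bp
  111–143 → 33 bp
  144–163 then 1–88 → 20 + 88 = 108 bp
Sorted largest to smallest: 108, 33, 22 bp.

108, 33, 22 bp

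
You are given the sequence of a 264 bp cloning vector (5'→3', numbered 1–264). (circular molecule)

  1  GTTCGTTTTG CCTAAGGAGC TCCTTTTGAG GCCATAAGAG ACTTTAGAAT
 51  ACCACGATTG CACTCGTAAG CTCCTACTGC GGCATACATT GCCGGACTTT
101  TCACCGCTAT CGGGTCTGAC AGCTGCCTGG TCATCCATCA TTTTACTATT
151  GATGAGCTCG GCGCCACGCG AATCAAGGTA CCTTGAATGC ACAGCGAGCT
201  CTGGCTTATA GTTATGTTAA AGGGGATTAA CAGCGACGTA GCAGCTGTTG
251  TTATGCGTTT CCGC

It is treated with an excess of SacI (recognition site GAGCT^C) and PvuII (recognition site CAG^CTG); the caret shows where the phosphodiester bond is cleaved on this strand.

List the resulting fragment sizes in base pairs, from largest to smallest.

101, 44, 42, 41, 36 bp

SacI sites (GAGCTC) start at positions 17, 154, 196.
SacI cuts after base 5 of each site (before the last base), so after positions 21, 158, 200.
PvuII sites (CAGCTG) start at positions 120, 242.
PvuII cuts after base 3 of each site, so after positions 122, 244.
Combined cut positions: 21, 122, 158, 200, 244.
Circular molecule, 5 cuts → 5 fragments:
  22–122 → 101 bp
  123–158 → 36 bp
  159–200 → 42 bp
  201–244 → 44 bp
  245–264 then 1–21 → 20 + 21 = 41 bp
Sorted largest to smallest: 101, 44, 42, 41, 36 bp.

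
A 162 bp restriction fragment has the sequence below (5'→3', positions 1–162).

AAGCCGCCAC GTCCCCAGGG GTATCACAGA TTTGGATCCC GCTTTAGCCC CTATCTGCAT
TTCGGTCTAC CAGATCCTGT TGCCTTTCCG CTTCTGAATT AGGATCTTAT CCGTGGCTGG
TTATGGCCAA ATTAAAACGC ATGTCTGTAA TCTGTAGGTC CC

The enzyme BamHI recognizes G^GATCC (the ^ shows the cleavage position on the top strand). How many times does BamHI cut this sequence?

GGATCC occurs starting at position 34.
BamHI cuts at 1 site.

1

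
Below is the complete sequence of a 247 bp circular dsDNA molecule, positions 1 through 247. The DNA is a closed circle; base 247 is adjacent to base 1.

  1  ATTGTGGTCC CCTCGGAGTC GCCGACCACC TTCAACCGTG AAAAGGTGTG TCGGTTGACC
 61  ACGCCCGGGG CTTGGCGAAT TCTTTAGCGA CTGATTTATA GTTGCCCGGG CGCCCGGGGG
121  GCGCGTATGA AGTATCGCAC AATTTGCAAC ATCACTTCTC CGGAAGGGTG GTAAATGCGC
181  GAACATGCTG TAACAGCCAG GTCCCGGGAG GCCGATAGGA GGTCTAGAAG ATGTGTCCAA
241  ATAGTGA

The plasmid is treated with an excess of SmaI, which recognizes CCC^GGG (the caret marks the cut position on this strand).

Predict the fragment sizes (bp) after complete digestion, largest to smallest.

108, 90, 41, 8 bp

SmaI sites (CCCGGG) start at positions 64, 105, 113, 203.
SmaI cuts after base 3 of each site, so after positions 66, 107, 115, 205.
Circular molecule, 4 cuts → 4 fragments:
  67–107 → 41 bp
  108–115 → 8 bp
  116–205 → 90 bp
  206–247 then 1–66 → 42 + 66 = 108 bp
Sorted largest to smallest: 108, 90, 41, 8 bp.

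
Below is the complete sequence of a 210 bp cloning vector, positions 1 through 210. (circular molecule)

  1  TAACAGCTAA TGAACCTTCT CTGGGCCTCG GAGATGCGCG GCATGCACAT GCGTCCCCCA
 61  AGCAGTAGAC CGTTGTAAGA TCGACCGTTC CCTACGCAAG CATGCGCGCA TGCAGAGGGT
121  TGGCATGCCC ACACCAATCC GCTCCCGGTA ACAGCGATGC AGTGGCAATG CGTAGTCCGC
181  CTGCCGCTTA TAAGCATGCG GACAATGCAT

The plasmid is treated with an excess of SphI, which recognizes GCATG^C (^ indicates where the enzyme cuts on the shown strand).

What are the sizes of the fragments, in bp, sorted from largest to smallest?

SphI sites (GCATGC) start at positions 41, 100, 108, 123, 194.
SphI cuts after base 5 of each site (before the last base), so after positions 45, 104, 112, 127, 198.
Circular molecule, 5 cuts → 5 fragments:
  46–104 → 59 bp
  105–112 → 8 bp
  113–127 → 15 bp
  128–198 → 71 bp
  199–210 then 1–45 → 12 + 45 = 57 bp
Sorted largest to smallest: 71, 59, 57, 15, 8 bp.

71, 59, 57, 15, 8 bp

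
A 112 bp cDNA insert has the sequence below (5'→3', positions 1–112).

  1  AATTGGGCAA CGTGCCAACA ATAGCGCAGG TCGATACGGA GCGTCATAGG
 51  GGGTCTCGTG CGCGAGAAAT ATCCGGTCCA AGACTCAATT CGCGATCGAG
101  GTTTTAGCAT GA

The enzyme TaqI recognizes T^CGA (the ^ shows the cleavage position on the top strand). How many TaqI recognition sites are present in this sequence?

TCGA occurs starting at positions 31, 96.
TaqI cuts at 2 sites.

2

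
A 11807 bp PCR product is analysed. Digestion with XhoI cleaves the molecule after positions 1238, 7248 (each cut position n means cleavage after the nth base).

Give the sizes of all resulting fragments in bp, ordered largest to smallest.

Linear molecule, 2 cuts → 3 fragments:
  1238 − 0 = 1238 bp
  7248 − 1238 = 6010 bp
  11807 − 7248 = 4559 bp
Sorted largest to smallest: 6010, 4559, 1238 bp.

6010, 4559, 1238 bp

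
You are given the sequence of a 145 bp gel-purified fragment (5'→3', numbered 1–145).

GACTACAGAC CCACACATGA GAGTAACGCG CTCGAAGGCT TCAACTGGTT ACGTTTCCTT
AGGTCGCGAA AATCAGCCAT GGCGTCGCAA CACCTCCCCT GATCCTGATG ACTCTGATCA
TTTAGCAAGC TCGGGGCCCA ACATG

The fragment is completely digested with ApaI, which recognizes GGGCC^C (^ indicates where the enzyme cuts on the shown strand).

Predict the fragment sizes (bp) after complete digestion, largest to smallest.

138, 7 bp

The ApaI site (GGGCCC) starts at position 134.
ApaI cuts after base 5 of each site (before the last base), so after position 138.
Linear molecule, 1 cut → 2 fragments:
  1–138 → 138 bp
  139–145 → 7 bp
Sorted largest to smallest: 138, 7 bp.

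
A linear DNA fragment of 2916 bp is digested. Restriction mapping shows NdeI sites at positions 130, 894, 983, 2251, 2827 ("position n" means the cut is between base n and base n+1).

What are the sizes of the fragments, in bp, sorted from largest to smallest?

1268, 764, 576, 130, 89, 89 bp

Linear molecule, 5 cuts → 6 fragments:
  130 − 0 = 130 bp
  894 − 130 = 764 bp
  983 − 894 = 89 bp
  2251 − 983 = 1268 bp
  2827 − 2251 = 576 bp
  2916 − 2827 = 89 bp
Sorted largest to smallest: 1268, 764, 576, 130, 89, 89 bp.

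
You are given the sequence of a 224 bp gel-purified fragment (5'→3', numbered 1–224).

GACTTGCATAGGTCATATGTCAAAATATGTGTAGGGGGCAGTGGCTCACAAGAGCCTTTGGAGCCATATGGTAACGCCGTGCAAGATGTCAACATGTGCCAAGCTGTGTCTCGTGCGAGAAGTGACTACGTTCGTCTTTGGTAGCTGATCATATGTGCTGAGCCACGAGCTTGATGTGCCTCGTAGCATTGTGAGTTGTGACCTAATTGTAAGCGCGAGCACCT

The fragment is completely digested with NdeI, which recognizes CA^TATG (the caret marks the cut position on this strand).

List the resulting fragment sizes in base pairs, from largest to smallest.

NdeI sites (CATATG) start at positions 14, 65, 150.
NdeI cuts after base 2 of each site, so after positions 15, 66, 151.
Linear molecule, 3 cuts → 4 fragments:
  1–15 → 15 bp
  16–66 → 51 bp
  67–151 → 85 bp
  152–224 → 73 bp
Sorted largest to smallest: 85, 73, 51, 15 bp.

85, 73, 51, 15 bp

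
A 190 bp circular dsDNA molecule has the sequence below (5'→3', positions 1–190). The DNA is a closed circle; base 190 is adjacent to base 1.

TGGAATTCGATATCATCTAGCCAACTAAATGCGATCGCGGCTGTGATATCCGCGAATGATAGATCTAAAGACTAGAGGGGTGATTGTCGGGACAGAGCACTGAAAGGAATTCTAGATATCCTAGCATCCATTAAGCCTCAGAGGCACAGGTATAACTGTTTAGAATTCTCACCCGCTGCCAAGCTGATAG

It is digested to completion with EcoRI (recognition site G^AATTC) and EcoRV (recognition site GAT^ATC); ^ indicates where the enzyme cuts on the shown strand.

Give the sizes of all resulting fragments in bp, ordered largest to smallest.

EcoRI sites (GAATTC) start at positions 3, 107, 163.
EcoRI cuts after the first base of each site, so after positions 3, 107, 163.
EcoRV sites (GATATC) start at positions 9, 45, 115.
EcoRV cuts after base 3 of each site, so after positions 11, 47, 117.
Combined cut positions: 3, 11, 47, 107, 117, 163.
Circular molecule, 6 cuts → 6 fragments:
  4–11 → 8 bp
  12–47 → 36 bp
  48–107 → 60 bp
  108–117 → 10 bp
  118–163 → 46 bp
  164–190 then 1–3 → 27 + 3 = 30 bp
Sorted largest to smallest: 60, 46, 36, 30, 10, 8 bp.

60, 46, 36, 30, 10, 8 bp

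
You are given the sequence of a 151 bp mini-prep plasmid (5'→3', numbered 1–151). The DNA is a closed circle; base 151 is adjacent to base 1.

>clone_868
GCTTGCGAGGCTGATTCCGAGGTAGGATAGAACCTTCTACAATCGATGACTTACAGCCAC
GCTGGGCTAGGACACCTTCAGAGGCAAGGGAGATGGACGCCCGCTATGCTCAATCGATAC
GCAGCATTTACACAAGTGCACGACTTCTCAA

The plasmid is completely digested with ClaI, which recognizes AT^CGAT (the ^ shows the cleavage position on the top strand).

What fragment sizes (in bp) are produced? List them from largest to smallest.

ClaI sites (ATCGAT) start at positions 42, 113.
ClaI cuts after base 2 of each site, so after positions 43, 114.
Circular molecule, 2 cuts → 2 fragments:
  44–114 → 71 bp
  115–151 then 1–43 → 37 + 43 = 80 bp
Sorted largest to smallest: 80, 71 bp.

80, 71 bp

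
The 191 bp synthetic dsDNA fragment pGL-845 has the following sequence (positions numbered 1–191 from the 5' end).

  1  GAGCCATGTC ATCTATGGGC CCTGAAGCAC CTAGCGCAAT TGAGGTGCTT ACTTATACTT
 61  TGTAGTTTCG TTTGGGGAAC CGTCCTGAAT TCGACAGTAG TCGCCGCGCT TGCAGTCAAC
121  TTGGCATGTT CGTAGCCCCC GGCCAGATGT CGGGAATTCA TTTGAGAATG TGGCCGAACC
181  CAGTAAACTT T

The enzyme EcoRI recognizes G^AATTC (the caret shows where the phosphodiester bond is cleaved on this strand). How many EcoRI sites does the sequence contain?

2

GAATTC occurs starting at positions 87, 154.
EcoRI cuts at 2 sites.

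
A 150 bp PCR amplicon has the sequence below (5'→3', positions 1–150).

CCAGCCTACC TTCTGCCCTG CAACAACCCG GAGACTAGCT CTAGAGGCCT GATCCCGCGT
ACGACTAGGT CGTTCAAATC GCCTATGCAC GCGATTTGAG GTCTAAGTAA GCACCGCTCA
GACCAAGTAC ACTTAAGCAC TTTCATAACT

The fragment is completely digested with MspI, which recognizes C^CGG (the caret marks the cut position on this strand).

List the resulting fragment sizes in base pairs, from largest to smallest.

The MspI site (CCGG) starts at position 28.
MspI cuts after the first base of each site, so after position 28.
Linear molecule, 1 cut → 2 fragments:
  1–28 → 28 bp
  29–150 → 122 bp
Sorted largest to smallest: 122, 28 bp.

122, 28 bp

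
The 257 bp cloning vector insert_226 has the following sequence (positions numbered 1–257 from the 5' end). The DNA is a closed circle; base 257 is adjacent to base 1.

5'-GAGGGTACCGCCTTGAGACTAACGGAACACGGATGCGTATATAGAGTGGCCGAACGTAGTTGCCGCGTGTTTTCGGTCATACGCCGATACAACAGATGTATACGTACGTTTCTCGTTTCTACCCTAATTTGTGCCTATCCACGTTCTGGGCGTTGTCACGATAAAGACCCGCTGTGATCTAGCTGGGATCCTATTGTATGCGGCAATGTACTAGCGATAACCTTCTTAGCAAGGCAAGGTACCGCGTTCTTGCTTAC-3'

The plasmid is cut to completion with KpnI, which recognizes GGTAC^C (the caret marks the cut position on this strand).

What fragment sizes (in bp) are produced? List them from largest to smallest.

KpnI sites (GGTACC) start at positions 4, 238.
KpnI cuts after base 5 of each site (before the last base), so after positions 8, 242.
Circular molecule, 2 cuts → 2 fragments:
  9–242 → 234 bp
  243–257 then 1–8 → 15 + 8 = 23 bp
Sorted largest to smallest: 234, 23 bp.

234, 23 bp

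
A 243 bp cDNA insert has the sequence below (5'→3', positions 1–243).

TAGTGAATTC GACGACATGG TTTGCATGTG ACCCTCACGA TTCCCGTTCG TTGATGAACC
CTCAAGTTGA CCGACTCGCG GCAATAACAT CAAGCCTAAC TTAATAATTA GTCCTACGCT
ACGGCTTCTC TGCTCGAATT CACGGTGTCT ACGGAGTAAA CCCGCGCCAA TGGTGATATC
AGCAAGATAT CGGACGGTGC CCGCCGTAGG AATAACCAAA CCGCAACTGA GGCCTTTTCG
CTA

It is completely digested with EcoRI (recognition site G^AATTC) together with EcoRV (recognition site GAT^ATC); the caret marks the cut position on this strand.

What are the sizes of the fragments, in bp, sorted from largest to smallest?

131, 55, 41, 11, 5 bp

EcoRI sites (GAATTC) start at positions 5, 136.
EcoRI cuts after the first base of each site, so after positions 5, 136.
EcoRV sites (GATATC) start at positions 175, 186.
EcoRV cuts after base 3 of each site, so after positions 177, 188.
Combined cut positions: 5, 136, 177, 188.
Linear molecule, 4 cuts → 5 fragments:
  1–5 → 5 bp
  6–136 → 131 bp
  137–177 → 41 bp
  178–188 → 11 bp
  189–243 → 55 bp
Sorted largest to smallest: 131, 55, 41, 11, 5 bp.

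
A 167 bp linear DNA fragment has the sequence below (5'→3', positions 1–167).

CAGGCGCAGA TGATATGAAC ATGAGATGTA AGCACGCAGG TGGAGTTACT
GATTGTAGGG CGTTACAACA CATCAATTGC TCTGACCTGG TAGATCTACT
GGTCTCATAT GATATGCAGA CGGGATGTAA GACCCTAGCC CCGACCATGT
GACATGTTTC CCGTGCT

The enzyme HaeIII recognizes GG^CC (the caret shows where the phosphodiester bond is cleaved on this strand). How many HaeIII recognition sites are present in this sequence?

0

No occurrence of GGCC is present in the sequence.
HaeIII does not cut: 0 sites.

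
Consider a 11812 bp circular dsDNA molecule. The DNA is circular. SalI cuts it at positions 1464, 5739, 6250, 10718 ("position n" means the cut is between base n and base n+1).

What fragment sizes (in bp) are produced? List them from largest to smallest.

4468, 4275, 2558, 511 bp

Circular molecule, 4 cuts → 4 fragments:
  5739 − 1464 = 4275 bp
  6250 − 5739 = 511 bp
  10718 − 6250 = 4468 bp
  wrap: 11812 − 10718 + 1464 = 2558 bp
Sorted largest to smallest: 4468, 4275, 2558, 511 bp.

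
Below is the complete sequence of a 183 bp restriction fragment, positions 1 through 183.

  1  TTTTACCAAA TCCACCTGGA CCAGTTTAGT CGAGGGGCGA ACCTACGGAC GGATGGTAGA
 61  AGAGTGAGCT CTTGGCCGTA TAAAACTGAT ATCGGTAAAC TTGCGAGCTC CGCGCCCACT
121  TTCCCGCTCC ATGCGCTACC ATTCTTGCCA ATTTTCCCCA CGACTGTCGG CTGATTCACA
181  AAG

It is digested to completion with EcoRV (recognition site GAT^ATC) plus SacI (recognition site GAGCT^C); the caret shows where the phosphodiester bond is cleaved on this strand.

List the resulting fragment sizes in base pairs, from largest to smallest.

The EcoRV site (GATATC) starts at position 88.
EcoRV cuts after base 3 of each site, so after position 90.
SacI sites (GAGCTC) start at positions 66, 105.
SacI cuts after base 5 of each site (before the last base), so after positions 70, 109.
Combined cut positions: 70, 90, 109.
Linear molecule, 3 cuts → 4 fragments:
  1–70 → 70 bp
  71–90 → 20 bp
  91–109 → 19 bp
  110–183 → 74 bp
Sorted largest to smallest: 74, 70, 20, 19 bp.

74, 70, 20, 19 bp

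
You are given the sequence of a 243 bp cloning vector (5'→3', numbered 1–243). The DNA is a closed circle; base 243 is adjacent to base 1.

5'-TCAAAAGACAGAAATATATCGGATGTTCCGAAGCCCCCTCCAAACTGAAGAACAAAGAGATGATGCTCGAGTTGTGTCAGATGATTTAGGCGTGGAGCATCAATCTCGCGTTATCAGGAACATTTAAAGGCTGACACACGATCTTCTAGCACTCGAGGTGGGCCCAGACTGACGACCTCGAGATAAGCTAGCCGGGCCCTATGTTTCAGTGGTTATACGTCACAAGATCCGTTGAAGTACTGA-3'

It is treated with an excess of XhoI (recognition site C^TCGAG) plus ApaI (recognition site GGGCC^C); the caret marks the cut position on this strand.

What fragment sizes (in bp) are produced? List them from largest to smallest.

XhoI sites (CTCGAG) start at positions 66, 152, 177.
XhoI cuts after the first base of each site, so after positions 66, 152, 177.
ApaI sites (GGGCCC) start at positions 160, 194.
ApaI cuts after base 5 of each site (before the last base), so after positions 164, 198.
Combined cut positions: 66, 152, 164, 177, 198.
Circular molecule, 5 cuts → 5 fragments:
  67–152 → 86 bp
  153–164 → 12 bp
  165–177 → 13 bp
  178–198 → 21 bp
  199–243 then 1–66 → 45 + 66 = 111 bp
Sorted largest to smallest: 111, 86, 21, 13, 12 bp.

111, 86, 21, 13, 12 bp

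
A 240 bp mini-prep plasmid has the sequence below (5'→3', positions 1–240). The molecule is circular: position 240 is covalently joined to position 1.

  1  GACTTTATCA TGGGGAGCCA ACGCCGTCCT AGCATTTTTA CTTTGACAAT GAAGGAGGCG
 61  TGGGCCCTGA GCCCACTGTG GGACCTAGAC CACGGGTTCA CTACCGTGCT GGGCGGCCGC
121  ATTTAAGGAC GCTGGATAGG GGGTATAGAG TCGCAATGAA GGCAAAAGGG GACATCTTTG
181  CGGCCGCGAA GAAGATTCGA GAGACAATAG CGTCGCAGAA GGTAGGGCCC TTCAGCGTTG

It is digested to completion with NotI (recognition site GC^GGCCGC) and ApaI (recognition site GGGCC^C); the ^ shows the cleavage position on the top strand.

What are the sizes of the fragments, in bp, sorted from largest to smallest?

77, 67, 48, 48 bp

NotI sites (GCGGCCGC) start at positions 113, 180.
NotI cuts after base 2 of each site, so after positions 114, 181.
ApaI sites (GGGCCC) start at positions 62, 225.
ApaI cuts after base 5 of each site (before the last base), so after positions 66, 229.
Combined cut positions: 66, 114, 181, 229.
Circular molecule, 4 cuts → 4 fragments:
  67–114 → 48 bp
  115–181 → 67 bp
  182–229 → 48 bp
  230–240 then 1–66 → 11 + 66 = 77 bp
Sorted largest to smallest: 77, 67, 48, 48 bp.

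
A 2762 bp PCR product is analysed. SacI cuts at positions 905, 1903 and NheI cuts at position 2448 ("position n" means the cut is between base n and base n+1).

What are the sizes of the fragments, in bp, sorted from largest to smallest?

998, 905, 545, 314 bp

Combined cut positions (sorted): 905, 1903, 2448.
Linear molecule, 3 cuts → 4 fragments:
  905 − 0 = 905 bp
  1903 − 905 = 998 bp
  2448 − 1903 = 545 bp
  2762 − 2448 = 314 bp
Sorted largest to smallest: 998, 905, 545, 314 bp.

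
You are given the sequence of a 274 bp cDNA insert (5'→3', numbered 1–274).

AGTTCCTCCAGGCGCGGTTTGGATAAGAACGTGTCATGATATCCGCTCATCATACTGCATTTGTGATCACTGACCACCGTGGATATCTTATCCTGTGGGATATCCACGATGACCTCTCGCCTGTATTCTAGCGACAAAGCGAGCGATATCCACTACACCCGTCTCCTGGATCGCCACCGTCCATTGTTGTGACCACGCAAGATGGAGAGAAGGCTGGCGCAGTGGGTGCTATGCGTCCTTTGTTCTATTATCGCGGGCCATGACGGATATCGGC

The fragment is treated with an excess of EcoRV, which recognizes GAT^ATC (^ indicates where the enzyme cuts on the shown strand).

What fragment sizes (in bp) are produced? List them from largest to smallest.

121, 46, 44, 40, 17, 6 bp

EcoRV sites (GATATC) start at positions 38, 82, 99, 145, 266.
EcoRV cuts after base 3 of each site, so after positions 40, 84, 101, 147, 268.
Linear molecule, 5 cuts → 6 fragments:
  1–40 → 40 bp
  41–84 → 44 bp
  85–101 → 17 bp
  102–147 → 46 bp
  148–268 → 121 bp
  269–274 → 6 bp
Sorted largest to smallest: 121, 46, 44, 40, 17, 6 bp.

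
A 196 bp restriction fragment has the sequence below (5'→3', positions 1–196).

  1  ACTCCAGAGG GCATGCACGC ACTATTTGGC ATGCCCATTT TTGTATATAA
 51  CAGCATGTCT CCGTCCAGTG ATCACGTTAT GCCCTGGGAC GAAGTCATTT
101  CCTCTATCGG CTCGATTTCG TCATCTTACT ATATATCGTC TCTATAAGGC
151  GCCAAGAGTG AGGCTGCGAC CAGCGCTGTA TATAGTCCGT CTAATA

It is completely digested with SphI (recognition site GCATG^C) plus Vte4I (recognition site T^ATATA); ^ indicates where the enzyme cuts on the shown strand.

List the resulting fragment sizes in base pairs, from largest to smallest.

86, 49, 18, 17, 15, 11 bp

SphI sites (GCATGC) start at positions 11, 29.
SphI cuts after base 5 of each site (before the last base), so after positions 15, 33.
Vte4I sites (TATATA) start at positions 44, 130, 179.
Vte4I cuts after the first base of each site, so after positions 44, 130, 179.
Combined cut positions: 15, 33, 44, 130, 179.
Linear molecule, 5 cuts → 6 fragments:
  1–15 → 15 bp
  16–33 → 18 bp
  34–44 → 11 bp
  45–130 → 86 bp
  131–179 → 49 bp
  180–196 → 17 bp
Sorted largest to smallest: 86, 49, 18, 17, 15, 11 bp.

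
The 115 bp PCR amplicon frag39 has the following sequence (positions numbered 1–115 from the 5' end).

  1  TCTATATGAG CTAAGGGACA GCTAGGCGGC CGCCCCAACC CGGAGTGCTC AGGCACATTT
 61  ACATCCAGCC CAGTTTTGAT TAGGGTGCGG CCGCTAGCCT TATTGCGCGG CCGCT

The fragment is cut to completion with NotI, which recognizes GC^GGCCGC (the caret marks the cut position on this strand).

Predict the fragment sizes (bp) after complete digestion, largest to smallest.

61, 27, 20, 7 bp

NotI sites (GCGGCCGC) start at positions 26, 87, 107.
NotI cuts after base 2 of each site, so after positions 27, 88, 108.
Linear molecule, 3 cuts → 4 fragments:
  1–27 → 27 bp
  28–88 → 61 bp
  89–108 → 20 bp
  109–115 → 7 bp
Sorted largest to smallest: 61, 27, 20, 7 bp.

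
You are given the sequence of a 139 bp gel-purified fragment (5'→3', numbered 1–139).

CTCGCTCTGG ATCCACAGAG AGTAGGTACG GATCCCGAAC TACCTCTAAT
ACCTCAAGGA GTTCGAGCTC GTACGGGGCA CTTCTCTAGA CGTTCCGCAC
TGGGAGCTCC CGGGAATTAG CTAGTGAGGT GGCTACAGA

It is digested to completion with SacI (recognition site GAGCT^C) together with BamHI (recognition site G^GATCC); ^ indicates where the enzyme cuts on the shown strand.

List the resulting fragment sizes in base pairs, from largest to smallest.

SacI sites (GAGCTC) start at positions 65, 104.
SacI cuts after base 5 of each site (before the last base), so after positions 69, 108.
BamHI sites (GGATCC) start at positions 9, 30.
BamHI cuts after the first base of each site, so after positions 9, 30.
Combined cut positions: 9, 30, 69, 108.
Linear molecule, 4 cuts → 5 fragments:
  1–9 → 9 bp
  10–30 → 21 bp
  31–69 → 39 bp
  70–108 → 39 bp
  109–139 → 31 bp
Sorted largest to smallest: 39, 39, 31, 21, 9 bp.

39, 39, 31, 21, 9 bp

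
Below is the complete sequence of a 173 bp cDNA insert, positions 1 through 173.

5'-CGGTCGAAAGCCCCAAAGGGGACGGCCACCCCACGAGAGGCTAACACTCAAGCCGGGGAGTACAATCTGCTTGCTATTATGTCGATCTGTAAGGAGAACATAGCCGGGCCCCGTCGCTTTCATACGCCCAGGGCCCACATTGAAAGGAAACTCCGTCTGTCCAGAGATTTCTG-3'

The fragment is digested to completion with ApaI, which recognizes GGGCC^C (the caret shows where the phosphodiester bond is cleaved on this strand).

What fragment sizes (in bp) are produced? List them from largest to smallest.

ApaI sites (GGGCCC) start at positions 106, 131.
ApaI cuts after base 5 of each site (before the last base), so after positions 110, 135.
Linear molecule, 2 cuts → 3 fragments:
  1–110 → 110 bp
  111–135 → 25 bp
  136–173 → 38 bp
Sorted largest to smallest: 110, 38, 25 bp.

110, 38, 25 bp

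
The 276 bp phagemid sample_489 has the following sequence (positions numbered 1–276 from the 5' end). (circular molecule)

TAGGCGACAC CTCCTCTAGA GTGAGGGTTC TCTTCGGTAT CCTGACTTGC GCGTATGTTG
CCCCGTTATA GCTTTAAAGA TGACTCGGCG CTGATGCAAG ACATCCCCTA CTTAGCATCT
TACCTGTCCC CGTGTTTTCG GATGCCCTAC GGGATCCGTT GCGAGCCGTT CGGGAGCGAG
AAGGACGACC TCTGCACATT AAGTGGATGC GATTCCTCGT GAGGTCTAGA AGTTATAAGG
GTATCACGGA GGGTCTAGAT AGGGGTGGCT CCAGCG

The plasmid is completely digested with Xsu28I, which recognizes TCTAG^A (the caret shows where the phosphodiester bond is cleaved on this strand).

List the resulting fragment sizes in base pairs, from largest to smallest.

210, 37, 29 bp

Xsu28I sites (TCTAGA) start at positions 15, 225, 254.
Xsu28I cuts after base 5 of each site (before the last base), so after positions 19, 229, 258.
Circular molecule, 3 cuts → 3 fragments:
  20–229 → 210 bp
  230–258 → 29 bp
  259–276 then 1–19 → 18 + 19 = 37 bp
Sorted largest to smallest: 210, 37, 29 bp.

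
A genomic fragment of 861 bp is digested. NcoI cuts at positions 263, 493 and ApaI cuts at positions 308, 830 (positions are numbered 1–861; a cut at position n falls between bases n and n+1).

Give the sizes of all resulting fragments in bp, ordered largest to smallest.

337, 263, 185, 45, 31 bp

Combined cut positions (sorted): 263, 308, 493, 830.
Linear molecule, 4 cuts → 5 fragments:
  263 − 0 = 263 bp
  308 − 263 = 45 bp
  493 − 308 = 185 bp
  830 − 493 = 337 bp
  861 − 830 = 31 bp
Sorted largest to smallest: 337, 263, 185, 45, 31 bp.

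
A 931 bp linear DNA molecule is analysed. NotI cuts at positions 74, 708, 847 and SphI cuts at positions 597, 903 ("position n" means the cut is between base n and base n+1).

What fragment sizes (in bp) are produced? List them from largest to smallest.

Combined cut positions (sorted): 74, 597, 708, 847, 903.
Linear molecule, 5 cuts → 6 fragments:
  74 − 0 = 74 bp
  597 − 74 = 523 bp
  708 − 597 = 111 bp
  847 − 708 = 139 bp
  903 − 847 = 56 bp
  931 − 903 = 28 bp
Sorted largest to smallest: 523, 139, 111, 74, 56, 28 bp.

523, 139, 111, 74, 56, 28 bp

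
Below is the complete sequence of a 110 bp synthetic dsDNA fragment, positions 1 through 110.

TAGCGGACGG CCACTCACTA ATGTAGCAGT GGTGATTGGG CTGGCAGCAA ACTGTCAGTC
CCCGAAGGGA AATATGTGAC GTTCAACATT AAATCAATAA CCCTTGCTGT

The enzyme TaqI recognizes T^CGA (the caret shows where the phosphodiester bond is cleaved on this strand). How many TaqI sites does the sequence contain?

0

No occurrence of TCGA is present in the sequence.
TaqI does not cut: 0 sites.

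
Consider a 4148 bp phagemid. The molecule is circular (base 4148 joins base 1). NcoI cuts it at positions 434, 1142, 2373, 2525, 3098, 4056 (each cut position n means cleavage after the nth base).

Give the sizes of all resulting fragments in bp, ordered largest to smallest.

Circular molecule, 6 cuts → 6 fragments:
  1142 − 434 = 708 bp
  2373 − 1142 = 1231 bp
  2525 − 2373 = 152 bp
  3098 − 2525 = 573 bp
  4056 − 3098 = 958 bp
  wrap: 4148 − 4056 + 434 = 526 bp
Sorted largest to smallest: 1231, 958, 708, 573, 526, 152 bp.

1231, 958, 708, 573, 526, 152 bp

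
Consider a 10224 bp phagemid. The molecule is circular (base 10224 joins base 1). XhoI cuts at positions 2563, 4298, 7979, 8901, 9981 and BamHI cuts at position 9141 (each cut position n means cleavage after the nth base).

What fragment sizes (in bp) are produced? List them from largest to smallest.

Combined cut positions (sorted): 2563, 4298, 7979, 8901, 9141, 9981.
Circular molecule, 6 cuts → 6 fragments:
  4298 − 2563 = 1735 bp
  7979 − 4298 = 3681 bp
  8901 − 7979 = 922 bp
  9141 − 8901 = 240 bp
  9981 − 9141 = 840 bp
  wrap: 10224 − 9981 + 2563 = 2806 bp
Sorted largest to smallest: 3681, 2806, 1735, 922, 840, 240 bp.

3681, 2806, 1735, 922, 840, 240 bp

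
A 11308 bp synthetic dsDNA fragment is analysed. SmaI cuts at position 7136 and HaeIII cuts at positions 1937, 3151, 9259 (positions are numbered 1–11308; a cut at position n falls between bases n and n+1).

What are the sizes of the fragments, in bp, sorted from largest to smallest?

Combined cut positions (sorted): 1937, 3151, 7136, 9259.
Linear molecule, 4 cuts → 5 fragments:
  1937 − 0 = 1937 bp
  3151 − 1937 = 1214 bp
  7136 − 3151 = 3985 bp
  9259 − 7136 = 2123 bp
  11308 − 9259 = 2049 bp
Sorted largest to smallest: 3985, 2123, 2049, 1937, 1214 bp.

3985, 2123, 2049, 1937, 1214 bp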